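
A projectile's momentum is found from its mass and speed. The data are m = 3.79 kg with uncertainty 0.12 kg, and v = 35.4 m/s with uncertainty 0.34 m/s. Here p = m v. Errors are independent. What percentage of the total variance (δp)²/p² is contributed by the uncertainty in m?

91.6%

(δp/p)² = (1·δm/m)² + (1·δv/v)²
  m term: (1×0.0317)² = 0.00100
  v term: (1×0.00960)² = 9.22e-05
Total = 0.00109. Share from m = 0.00100/0.00109 = 0.916.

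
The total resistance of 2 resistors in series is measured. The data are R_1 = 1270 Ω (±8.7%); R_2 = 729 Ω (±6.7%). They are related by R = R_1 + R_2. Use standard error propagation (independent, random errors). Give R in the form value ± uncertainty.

For a sum/difference, combine absolute errors in quadrature:
  (δR_1)² = 12200;  (δR_2)² = 2390
δR = √(14600) = 121 Ω
R = 2000 Ω.

2000 ± 121 Ω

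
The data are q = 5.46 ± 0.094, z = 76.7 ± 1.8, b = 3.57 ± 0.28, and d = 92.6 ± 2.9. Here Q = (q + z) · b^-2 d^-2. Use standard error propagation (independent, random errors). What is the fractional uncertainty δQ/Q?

Let u = q + z = 82.2. δu = √(δq² + δz²) = √(0.00884 + 3.24) = 1.80, so δu/u = 0.0219.
Q is then a monomial in u, b, d:
δQ/Q = √((δu/u)² + (-2·δb/b)² + (-2·δd/d)²) = √(0.000481 + 0.0246 + 0.00392) = 0.170

0.170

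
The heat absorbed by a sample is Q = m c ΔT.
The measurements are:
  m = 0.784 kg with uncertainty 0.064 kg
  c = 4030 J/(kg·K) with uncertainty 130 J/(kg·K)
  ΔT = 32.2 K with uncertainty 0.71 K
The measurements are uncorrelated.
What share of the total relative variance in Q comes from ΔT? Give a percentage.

(δQ/Q)² = (1·δm/m)² + (1·δc/c)² + (1·δΔT/ΔT)²
  m term: (1×0.0816)² = 0.00666
  c term: (1×0.0323)² = 0.00104
  ΔT term: (1×0.0220)² = 0.000486
Total = 0.00819. Share from ΔT = 0.000486/0.00819 = 0.0594.

5.94%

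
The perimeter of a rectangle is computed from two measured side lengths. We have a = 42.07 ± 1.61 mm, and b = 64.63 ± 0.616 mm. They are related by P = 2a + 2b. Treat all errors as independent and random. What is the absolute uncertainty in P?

3.45 mm

Absolute uncertainties add in quadrature for a linear combination:
  (2·δa)² = 10.4;  (2·δb)² = 1.52
δP = √(11.9) = 3.45 mm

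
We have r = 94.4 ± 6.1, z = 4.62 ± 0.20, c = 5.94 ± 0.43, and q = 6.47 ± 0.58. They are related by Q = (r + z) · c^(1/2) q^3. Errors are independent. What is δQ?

18200

Let u = r + z = 99.0. δu = √(δr² + δz²) = √(37.2 + 0.0400) = 6.10, so δu/u = 0.0616.
Q is then a monomial in u, c, q:
δQ/Q = √((δu/u)² + (½·δc/c)² + (3·δq/q)²) = √(0.00380 + 0.00131 + 0.0723) = 0.278
Q = 65400, so δQ = 0.278 × 65400 = 18200.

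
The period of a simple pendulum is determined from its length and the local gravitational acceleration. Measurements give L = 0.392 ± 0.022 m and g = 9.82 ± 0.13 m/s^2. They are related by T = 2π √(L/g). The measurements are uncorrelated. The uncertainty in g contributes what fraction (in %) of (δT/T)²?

(δT/T)² = (½·δL/L)² + (−½·δg/g)²
  L term: (0.5×0.0561)² = 0.000787
  g term: (-0.5×0.0132)² = 4.38e-05
Total = 0.000831. Share from g = 4.38e-05/0.000831 = 0.0527.

5.27%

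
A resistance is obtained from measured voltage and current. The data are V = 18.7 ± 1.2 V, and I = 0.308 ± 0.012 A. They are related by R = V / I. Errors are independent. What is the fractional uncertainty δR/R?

0.0751

R is a product of powers, so relative uncertainties combine in quadrature:
  (1·δV/V)² = (1×0.0642)² = 0.00412;  (-1·δI/I)² = (-1×0.0390)² = 0.00152
δR/R = √(0.00564) = 0.0751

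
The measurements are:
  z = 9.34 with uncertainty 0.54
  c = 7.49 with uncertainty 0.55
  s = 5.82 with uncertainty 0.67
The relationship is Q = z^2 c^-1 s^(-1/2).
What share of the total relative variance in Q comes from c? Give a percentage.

(δQ/Q)² = (2·δz/z)² + (-1·δc/c)² + (−½·δs/s)²
  z term: (2×0.0578)² = 0.0134
  c term: (-1×0.0734)² = 0.00539
  s term: (-0.5×0.115)² = 0.00331
Total = 0.0221. Share from c = 0.00539/0.0221 = 0.244.

24.4%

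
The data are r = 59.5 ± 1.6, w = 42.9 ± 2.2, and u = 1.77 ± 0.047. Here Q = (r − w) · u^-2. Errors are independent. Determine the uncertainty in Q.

Let h = r − w = 16.6. δh = √(δr² + δw²) = √(2.56 + 4.84) = 2.72, so δh/h = 0.164.
Q is then a monomial in h, u:
δQ/Q = √((δh/h)² + (-2·δu/u)²) = √(0.0269 + 0.00282) = 0.172
Q = 5.30, so δQ = 0.172 × 5.30 = 0.913.

0.913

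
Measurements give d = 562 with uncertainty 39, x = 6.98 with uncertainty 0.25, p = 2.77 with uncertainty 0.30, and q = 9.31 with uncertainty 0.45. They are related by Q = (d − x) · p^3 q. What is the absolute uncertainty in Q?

Let u = d − x = 555. δu = √(δd² + δx²) = √(1520 + 0.0625) = 39.0, so δu/u = 0.0703.
Q is then a monomial in u, p, q:
δQ/Q = √((δu/u)² + (3·δp/p)² + (1·δq/q)²) = √(0.00494 + 0.106 + 0.00234) = 0.336
Q = 1.1e+05, so δQ = 0.336 × 1.1e+05 = 36900.

36900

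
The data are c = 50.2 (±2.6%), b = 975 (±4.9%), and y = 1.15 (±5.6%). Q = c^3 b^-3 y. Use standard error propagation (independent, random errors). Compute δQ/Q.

Q is a product of powers, so relative uncertainties combine in quadrature:
  (3·δc/c)² = (3×0.0260)² = 0.00608;  (-3·δb/b)² = (-3×0.0490)² = 0.0216;  (1·δy/y)² = (1×0.0560)² = 0.00314
δQ/Q = √(0.0308) = 0.176

0.176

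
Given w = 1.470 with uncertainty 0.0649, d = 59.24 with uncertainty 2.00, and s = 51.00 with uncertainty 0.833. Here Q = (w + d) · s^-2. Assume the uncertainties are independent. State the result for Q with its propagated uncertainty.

0.02334 ± 0.00108

Let u = w + d = 60.71. δu = √(δw² + δd²) = √(0.00421 + 4.00) = 2.00, so δu/u = 0.0330.
Q is then a monomial in u, s:
δQ/Q = √((δu/u)² + (-2·δs/s)²) = √(0.00109 + 0.00107) = 0.0464
Q = 0.02334, so δQ = 0.0464 × 0.02334 = 0.00108.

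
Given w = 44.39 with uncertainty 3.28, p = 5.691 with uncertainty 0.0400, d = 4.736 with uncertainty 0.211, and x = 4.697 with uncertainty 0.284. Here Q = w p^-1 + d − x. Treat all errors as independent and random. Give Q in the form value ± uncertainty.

7.839 ± 0.678

Let h = w·p^-1 = 7.800. δh/h = √((1·δw/w)² + (-1·δp/p)²) = √(0.00546 + 4.94e-05) = 0.0742, so δh = 0.579.
Q = h + d − x: δQ = √(δh² + δd² + δx²) = √(0.335 + 0.0445 + 0.0807) = 0.678
Q = 7.839.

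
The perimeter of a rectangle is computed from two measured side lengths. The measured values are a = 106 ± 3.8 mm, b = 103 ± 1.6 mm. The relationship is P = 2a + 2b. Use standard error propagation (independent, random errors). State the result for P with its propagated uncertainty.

For a sum/difference, combine absolute errors in quadrature:
  (2·δa)² = 57.8;  (2·δb)² = 10.2
δP = √(68.0) = 8.25 mm
P = 418 mm.

418 ± 8.25 mm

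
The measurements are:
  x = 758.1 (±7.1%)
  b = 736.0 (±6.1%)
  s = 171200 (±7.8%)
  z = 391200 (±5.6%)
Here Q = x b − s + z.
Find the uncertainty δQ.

Let p = x·b = 558000. δp/p = √((1·δx/x)² + (1·δb/b)²) = √(0.00504 + 0.00372) = 0.0936, so δp = 52200.
Q = p − s + z: δQ = √(δp² + δs² + δz²) = √(2.73e+09 + 1.78e+08 + 4.8e+08) = 58200

58200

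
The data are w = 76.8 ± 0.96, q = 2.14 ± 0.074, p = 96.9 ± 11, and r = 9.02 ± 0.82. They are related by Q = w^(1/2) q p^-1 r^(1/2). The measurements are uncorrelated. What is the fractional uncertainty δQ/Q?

0.127

Since Q is a product/quotient, work with relative uncertainties:
  (½·δw/w)² = (0.5×0.0125)² = 3.91e-05;  (1·δq/q)² = (1×0.0346)² = 0.00120;  (-1·δp/p)² = (-1×0.114)² = 0.0129;  (½·δr/r)² = (0.5×0.0909)² = 0.00207
δQ/Q = √(0.0162) = 0.127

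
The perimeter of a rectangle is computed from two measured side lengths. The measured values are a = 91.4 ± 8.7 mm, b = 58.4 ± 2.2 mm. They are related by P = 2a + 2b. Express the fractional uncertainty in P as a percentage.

For a sum/difference, combine absolute errors in quadrature:
  (2·δa)² = 303;  (2·δb)² = 19.4
δP = √(322) = 17.9 mm
P = 300 mm, so δP/P = 17.9/300 = 0.0599.

5.99%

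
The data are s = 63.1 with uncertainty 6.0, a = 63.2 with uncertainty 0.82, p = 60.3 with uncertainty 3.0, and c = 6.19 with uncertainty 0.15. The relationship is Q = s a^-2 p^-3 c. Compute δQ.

Q is a product of powers, so relative uncertainties combine in quadrature:
  (1·δs/s)² = (1×0.0951)² = 0.00904;  (-2·δa/a)² = (-2×0.0130)² = 0.000673;  (-3·δp/p)² = (-3×0.0498)² = 0.0223;  (1·δc/c)² = (1×0.0242)² = 0.000587
δQ/Q = √(0.0326) = 0.180
Q = 4.46e-07, so δQ = 0.180 × 4.46e-07 = 8.05e-08.

8.05e-08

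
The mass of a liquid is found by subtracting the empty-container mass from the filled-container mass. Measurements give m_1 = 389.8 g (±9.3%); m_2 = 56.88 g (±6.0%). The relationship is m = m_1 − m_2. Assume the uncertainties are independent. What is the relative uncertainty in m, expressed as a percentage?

10.9%

Sums and differences: (δm)² = Σ (cᵢ δxᵢ)².
  (δm_1)² = 1310;  (δm_2)² = 11.6
δm = √(1330) = 36.4 g
m = 332.9 g, so δm/m = 36.4/332.9 = 0.109.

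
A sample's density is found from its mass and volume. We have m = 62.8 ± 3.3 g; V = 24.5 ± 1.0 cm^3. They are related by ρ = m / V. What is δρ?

Products/powers → add relative errors in quadrature, weighted by exponent:
  (1·δm/m)² = (1×0.0525)² = 0.00276;  (-1·δV/V)² = (-1×0.0408)² = 0.00167
δρ/ρ = √(0.00443) = 0.0665
ρ = 2.56 g/cm^3, so δρ = 0.0665 × 2.56 = 0.171 g/cm^3.

0.171 g/cm^3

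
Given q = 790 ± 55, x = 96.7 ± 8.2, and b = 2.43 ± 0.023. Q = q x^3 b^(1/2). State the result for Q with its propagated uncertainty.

(1.11 ± 0.294) × 10^9

Q is a product of powers, so relative uncertainties combine in quadrature:
  (1·δq/q)² = (1×0.0696)² = 0.00485;  (3·δx/x)² = (3×0.0848)² = 0.0647;  (½·δb/b)² = (0.5×0.00947)² = 2.24e-05
δQ/Q = √(0.0696) = 0.264
Q = 1.11e+09, so δQ = 0.264 × 1.11e+09 = 2.94e+08.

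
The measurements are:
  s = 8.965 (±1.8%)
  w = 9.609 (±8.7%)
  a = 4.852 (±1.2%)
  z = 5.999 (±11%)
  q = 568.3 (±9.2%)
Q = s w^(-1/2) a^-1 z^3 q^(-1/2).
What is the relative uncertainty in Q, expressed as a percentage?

For a monomial Q ∝ s, w^(-1/2), a^-1, z^3, q^(-1/2), fractional errors add in quadrature:
  (1·δs/s)² = (1×0.0180)² = 0.000324;  (−½·δw/w)² = (-0.5×0.0870)² = 0.00189;  (-1·δa/a)² = (-1×0.0120)² = 0.000144;  (3·δz/z)² = (3×0.110)² = 0.109;  (−½·δq/q)² = (-0.5×0.0920)² = 0.00212
δQ/Q = √(0.113) = 0.337

33.7%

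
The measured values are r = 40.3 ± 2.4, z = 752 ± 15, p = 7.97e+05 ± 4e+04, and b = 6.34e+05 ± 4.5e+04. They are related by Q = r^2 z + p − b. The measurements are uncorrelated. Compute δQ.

Let w = r^2·z = 1.22e+06. δw/w = √((2·δr/r)² + (1·δz/z)²) = √(0.0142 + 0.000398) = 0.121, so δw = 1.47e+05.
Q = w + p − b: δQ = √(δw² + δp² + δb²) = √(2.18e+10 + 1.6e+09 + 2.02e+09) = 1.59e+05

1.59e+05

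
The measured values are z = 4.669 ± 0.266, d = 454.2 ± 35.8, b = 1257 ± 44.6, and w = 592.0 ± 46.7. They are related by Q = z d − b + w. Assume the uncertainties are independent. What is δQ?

216

Let p = z·d = 2121. δp/p = √((1·δz/z)² + (1·δd/d)²) = √(0.00325 + 0.00621) = 0.0973, so δp = 206.
Q = p − b + w: δQ = √(δp² + δb² + δw²) = √(42500 + 1990 + 2180) = 216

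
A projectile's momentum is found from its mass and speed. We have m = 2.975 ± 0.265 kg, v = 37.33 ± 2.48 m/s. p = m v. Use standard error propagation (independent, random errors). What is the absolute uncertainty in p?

12.3 kg·m/s

Since p is a product/quotient, work with relative uncertainties:
  (1·δm/m)² = (1×0.0891)² = 0.00793;  (1·δv/v)² = (1×0.0664)² = 0.00441
δp/p = √(0.0123) = 0.111
p = 111.1 kg·m/s, so δp = 0.111 × 111.1 = 12.3 kg·m/s.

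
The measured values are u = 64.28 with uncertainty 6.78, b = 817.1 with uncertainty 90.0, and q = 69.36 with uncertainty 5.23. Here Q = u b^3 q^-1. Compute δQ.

Each factor contributes (exponent × relative error)² to (δQ/Q)²:
  (1·δu/u)² = (1×0.105)² = 0.0111;  (3·δb/b)² = (3×0.110)² = 0.109;  (-1·δq/q)² = (-1×0.0754)² = 0.00569
δQ/Q = √(0.126) = 0.355
Q = 5.056e+08, so δQ = 0.355 × 5.056e+08 = 1.79e+08.

1.79e+08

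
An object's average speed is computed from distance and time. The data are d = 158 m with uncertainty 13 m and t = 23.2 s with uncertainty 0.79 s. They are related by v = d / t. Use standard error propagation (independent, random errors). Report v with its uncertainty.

For a monomial v ∝ d, t^-1, fractional errors add in quadrature:
  (1·δd/d)² = (1×0.0823)² = 0.00677;  (-1·δt/t)² = (-1×0.0341)² = 0.00116
δv/v = √(0.00793) = 0.0890
v = 6.81 m/s, so δv = 0.0890 × 6.81 = 0.606 m/s.

6.81 ± 0.606 m/s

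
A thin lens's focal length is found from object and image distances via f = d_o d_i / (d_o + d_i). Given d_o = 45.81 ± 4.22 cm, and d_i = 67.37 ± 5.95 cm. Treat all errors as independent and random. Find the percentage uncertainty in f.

∂f/∂d_o = (d_i/(d_o+d_i))² = 0.354;  ∂f/∂d_i = (d_o/(d_o+d_i))² = 0.164
δf = √((∂f/∂d_o · δd_o)² + (∂f/∂d_i · δd_i)²) = √(2.24 + 0.950) = 1.78 cm
f = 27.27 cm, so δf/f = 1.78/27.27 = 0.0655.

6.55%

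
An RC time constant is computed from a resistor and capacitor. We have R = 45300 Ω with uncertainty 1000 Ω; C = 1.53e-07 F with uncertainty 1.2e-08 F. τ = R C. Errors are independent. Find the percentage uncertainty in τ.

Relative error in a monomial: (δτ/τ)² = Σ (nᵢ · δxᵢ/xᵢ)².
  (1·δR/R)² = (1×0.0221)² = 0.000487;  (1·δC/C)² = (1×0.0784)² = 0.00615
δτ/τ = √(0.00664) = 0.0815

8.15%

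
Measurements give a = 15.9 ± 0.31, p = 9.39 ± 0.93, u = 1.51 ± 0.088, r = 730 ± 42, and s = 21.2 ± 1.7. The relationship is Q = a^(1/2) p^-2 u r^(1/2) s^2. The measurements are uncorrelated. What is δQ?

218

Relative error in a monomial: (δQ/Q)² = Σ (nᵢ · δxᵢ/xᵢ)².
  (½·δa/a)² = (0.5×0.0195)² = 9.5e-05;  (-2·δp/p)² = (-2×0.0990)² = 0.0392;  (1·δu/u)² = (1×0.0583)² = 0.00340;  (½·δr/r)² = (0.5×0.0575)² = 0.000828;  (2·δs/s)² = (2×0.0802)² = 0.0257
δQ/Q = √(0.0693) = 0.263
Q = 829, so δQ = 0.263 × 829 = 218.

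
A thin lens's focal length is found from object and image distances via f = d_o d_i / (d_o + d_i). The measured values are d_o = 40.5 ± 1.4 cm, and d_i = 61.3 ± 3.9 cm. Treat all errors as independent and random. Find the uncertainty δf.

∂f/∂d_o = (d_i/(d_o+d_i))² = 0.363;  ∂f/∂d_i = (d_o/(d_o+d_i))² = 0.158
δf = √((∂f/∂d_o · δd_o)² + (∂f/∂d_i · δd_i)²) = √(0.258 + 0.381) = 0.799 cm

0.799 cm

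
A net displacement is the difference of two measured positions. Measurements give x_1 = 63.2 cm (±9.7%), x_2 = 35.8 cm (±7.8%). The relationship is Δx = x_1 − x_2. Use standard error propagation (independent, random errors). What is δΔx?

Each term contributes (cᵢ δxᵢ)² to (δΔx)²:
  (δx_1)² = 37.6;  (δx_2)² = 7.80
δΔx = √(45.4) = 6.74 cm

6.74 cm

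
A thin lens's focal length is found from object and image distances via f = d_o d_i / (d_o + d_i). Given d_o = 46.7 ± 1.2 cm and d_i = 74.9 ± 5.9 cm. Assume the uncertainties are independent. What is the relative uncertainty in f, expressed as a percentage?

3.41%

∂f/∂d_o = (d_i/(d_o+d_i))² = 0.379;  ∂f/∂d_i = (d_o/(d_o+d_i))² = 0.147
δf = √((∂f/∂d_o · δd_o)² + (∂f/∂d_i · δd_i)²) = √(0.207 + 0.757) = 0.982 cm
f = 28.8 cm, so δf/f = 0.982/28.8 = 0.0341.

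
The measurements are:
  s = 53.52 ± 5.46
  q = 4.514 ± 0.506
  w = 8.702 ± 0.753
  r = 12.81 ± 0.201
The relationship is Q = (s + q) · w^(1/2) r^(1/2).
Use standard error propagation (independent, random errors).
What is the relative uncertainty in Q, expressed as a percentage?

Let u = s + q = 58.03. δu = √(δs² + δq²) = √(29.8 + 0.256) = 5.48, so δu/u = 0.0945.
Q is then a monomial in u, w, r:
δQ/Q = √((δu/u)² + (½·δw/w)² + (½·δr/r)²) = √(0.00893 + 0.00187 + 6.16e-05) = 0.104

10.4%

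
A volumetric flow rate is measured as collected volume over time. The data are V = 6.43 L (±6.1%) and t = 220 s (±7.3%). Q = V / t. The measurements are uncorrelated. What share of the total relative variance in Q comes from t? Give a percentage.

58.9%

(δQ/Q)² = (1·δV/V)² + (-1·δt/t)²
  V term: (1×0.0610)² = 0.00372
  t term: (-1×0.0730)² = 0.00533
Total = 0.00905. Share from t = 0.00533/0.00905 = 0.589.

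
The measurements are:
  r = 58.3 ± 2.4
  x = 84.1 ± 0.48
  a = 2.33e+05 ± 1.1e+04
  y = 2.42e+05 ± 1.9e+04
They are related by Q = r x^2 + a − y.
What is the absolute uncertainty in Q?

Let p = r·x^2 = 4.12e+05. δp/p = √((1·δr/r)² + (2·δx/x)²) = √(0.00169 + 0.000130) = 0.0427, so δp = 17600.
Q = p + a − y: δQ = √(δp² + δa² + δy²) = √(3.1e+08 + 1.21e+08 + 3.61e+08) = 28100

28100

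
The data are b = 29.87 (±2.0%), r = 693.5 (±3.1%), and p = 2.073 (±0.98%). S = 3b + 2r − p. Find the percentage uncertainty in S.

For a sum/difference, combine absolute errors in quadrature:
  (3·δb)² = 3.21;  (2·δr)² = 1850;  (δp)² = 0.000413
δS = √(1850) = 43.0
S = 1475, so δS/S = 43.0/1475 = 0.0292.

2.92%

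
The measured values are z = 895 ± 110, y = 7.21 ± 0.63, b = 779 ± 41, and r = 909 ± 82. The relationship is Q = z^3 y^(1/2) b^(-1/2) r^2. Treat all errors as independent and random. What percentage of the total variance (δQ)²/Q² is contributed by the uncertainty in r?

19.0%

(δQ/Q)² = (3·δz/z)² + (½·δy/y)² + (−½·δb/b)² + (2·δr/r)²
  z term: (3×0.123)² = 0.136
  y term: (0.5×0.0874)² = 0.00191
  b term: (-0.5×0.0526)² = 0.000693
  r term: (2×0.0902)² = 0.0326
Total = 0.171. Share from r = 0.0326/0.171 = 0.190.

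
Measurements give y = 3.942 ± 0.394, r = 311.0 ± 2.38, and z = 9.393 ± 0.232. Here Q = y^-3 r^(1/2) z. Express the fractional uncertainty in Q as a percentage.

Q is a product of powers, so relative uncertainties combine in quadrature:
  (-3·δy/y)² = (-3×0.0999)² = 0.0899;  (½·δr/r)² = (0.5×0.00765)² = 1.46e-05;  (1·δz/z)² = (1×0.0247)² = 0.000610
δQ/Q = √(0.0905) = 0.301

30.1%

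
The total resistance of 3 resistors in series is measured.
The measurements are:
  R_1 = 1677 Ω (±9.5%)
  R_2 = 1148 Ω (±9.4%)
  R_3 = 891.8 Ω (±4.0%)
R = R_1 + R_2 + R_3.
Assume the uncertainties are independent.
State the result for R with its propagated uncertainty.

3717 ± 196 Ω

Sums and differences: (δR)² = Σ (cᵢ δxᵢ)².
  (δR_1)² = 25400;  (δR_2)² = 11600;  (δR_3)² = 1270
δR = √(38300) = 196 Ω
R = 3717 Ω.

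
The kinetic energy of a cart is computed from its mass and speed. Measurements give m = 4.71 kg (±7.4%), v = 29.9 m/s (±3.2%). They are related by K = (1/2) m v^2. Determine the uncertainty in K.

K is a product of powers, so relative uncertainties combine in quadrature:
  (1·δm/m)² = (1×0.0740)² = 0.00548;  (2·δv/v)² = (2×0.0320)² = 0.00410
δK/K = √(0.00957) = 0.0978
K = 2110 J, so δK = 0.0978 × 2110 = 206 J.

206 J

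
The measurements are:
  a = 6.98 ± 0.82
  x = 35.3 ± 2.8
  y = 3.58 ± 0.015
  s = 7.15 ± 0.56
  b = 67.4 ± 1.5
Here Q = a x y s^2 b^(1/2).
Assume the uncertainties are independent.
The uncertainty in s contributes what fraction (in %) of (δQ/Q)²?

54.8%

(δQ/Q)² = (1·δa/a)² + (1·δx/x)² + (1·δy/y)² + (2·δs/s)² + (½·δb/b)²
  a term: (1×0.117)² = 0.0138
  x term: (1×0.0793)² = 0.00629
  y term: (1×0.00419)² = 1.76e-05
  s term: (2×0.0783)² = 0.0245
  b term: (0.5×0.0223)² = 0.000124
Total = 0.0448. Share from s = 0.0245/0.0448 = 0.548.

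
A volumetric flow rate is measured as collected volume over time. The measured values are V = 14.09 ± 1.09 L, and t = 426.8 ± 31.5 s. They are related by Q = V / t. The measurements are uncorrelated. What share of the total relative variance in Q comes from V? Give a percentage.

52.4%

(δQ/Q)² = (1·δV/V)² + (-1·δt/t)²
  V term: (1×0.0774)² = 0.00598
  t term: (-1×0.0738)² = 0.00545
Total = 0.0114. Share from V = 0.00598/0.0114 = 0.524.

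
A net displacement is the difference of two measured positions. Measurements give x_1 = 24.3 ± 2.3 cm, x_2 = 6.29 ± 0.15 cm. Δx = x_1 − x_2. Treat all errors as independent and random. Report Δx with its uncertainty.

18.0 ± 2.30 cm

Each term contributes (cᵢ δxᵢ)² to (δΔx)²:
  (δx_1)² = 5.29;  (δx_2)² = 0.0225
δΔx = √(5.31) = 2.30 cm
Δx = 18.0 cm.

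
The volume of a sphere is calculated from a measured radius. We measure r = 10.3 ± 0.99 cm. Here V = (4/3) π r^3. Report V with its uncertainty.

4580 ± 1320 cm^3

V ∝ r^3, so δV/V = |3| · δr/r = 3 × 0.0961 = 0.288.
V = 4580 cm^3, so δV = 0.288 × 4580 = 1320 cm^3.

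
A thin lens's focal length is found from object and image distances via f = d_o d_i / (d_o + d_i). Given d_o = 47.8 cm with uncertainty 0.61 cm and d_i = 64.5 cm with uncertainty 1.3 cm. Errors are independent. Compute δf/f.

0.0113

∂f/∂d_o = (d_i/(d_o+d_i))² = 0.330;  ∂f/∂d_i = (d_o/(d_o+d_i))² = 0.181
δf = √((∂f/∂d_o · δd_o)² + (∂f/∂d_i · δd_i)²) = √(0.0405 + 0.0555) = 0.310 cm
f = 27.5 cm, so δf/f = 0.310/27.5 = 0.0113.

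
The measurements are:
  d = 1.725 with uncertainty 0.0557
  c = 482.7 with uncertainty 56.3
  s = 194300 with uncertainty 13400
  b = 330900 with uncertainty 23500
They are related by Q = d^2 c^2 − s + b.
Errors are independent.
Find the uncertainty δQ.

Let p = d^2·c^2 = 693300. δp/p = √((2·δd/d)² + (2·δc/c)²) = √(0.00417 + 0.0544) = 0.242, so δp = 1.68e+05.
Q = p − s + b: δQ = √(δp² + δs² + δb²) = √(2.82e+10 + 1.8e+08 + 5.52e+08) = 1.7e+05

1.7e+05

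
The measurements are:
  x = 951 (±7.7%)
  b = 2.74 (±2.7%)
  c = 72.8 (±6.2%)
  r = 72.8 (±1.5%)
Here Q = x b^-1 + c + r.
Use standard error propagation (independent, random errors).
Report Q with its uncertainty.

493 ± 28.7

Let p = x·b^-1 = 347. δp/p = √((1·δx/x)² + (-1·δb/b)²) = √(0.00593 + 0.000729) = 0.0816, so δp = 28.3.
Q = p + c + r: δQ = √(δp² + δc² + δr²) = √(802 + 20.4 + 1.19) = 28.7
Q = 493.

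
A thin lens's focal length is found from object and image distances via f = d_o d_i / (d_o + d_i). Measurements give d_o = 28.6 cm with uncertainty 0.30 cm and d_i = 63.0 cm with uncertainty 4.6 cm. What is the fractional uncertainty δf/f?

0.0239

∂f/∂d_o = (d_i/(d_o+d_i))² = 0.473;  ∂f/∂d_i = (d_o/(d_o+d_i))² = 0.0975
δf = √((∂f/∂d_o · δd_o)² + (∂f/∂d_i · δd_i)²) = √(0.0201 + 0.201) = 0.470 cm
f = 19.7 cm, so δf/f = 0.470/19.7 = 0.0239.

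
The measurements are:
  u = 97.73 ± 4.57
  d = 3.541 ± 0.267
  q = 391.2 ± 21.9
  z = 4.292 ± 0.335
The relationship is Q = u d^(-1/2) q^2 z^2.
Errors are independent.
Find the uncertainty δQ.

2.95e+07

Q is a product of powers, so relative uncertainties combine in quadrature:
  (1·δu/u)² = (1×0.0468)² = 0.00219;  (−½·δd/d)² = (-0.5×0.0754)² = 0.00142;  (2·δq/q)² = (2×0.0560)² = 0.0125;  (2·δz/z)² = (2×0.0781)² = 0.0244
δQ/Q = √(0.0405) = 0.201
Q = 1.464e+08, so δQ = 0.201 × 1.464e+08 = 2.95e+07.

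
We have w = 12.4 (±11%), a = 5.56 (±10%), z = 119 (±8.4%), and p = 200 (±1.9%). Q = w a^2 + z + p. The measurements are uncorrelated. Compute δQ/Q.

0.126

Let h = w·a^2 = 383. δh/h = √((1·δw/w)² + (2·δa/a)²) = √(0.0121 + 0.0400) = 0.228, so δh = 87.5.
Q = h + z + p: δQ = √(δh² + δz² + δp²) = √(7660 + 99.9 + 14.4) = 88.1
Q = 702, so δQ/Q = 88.1/702 = 0.126.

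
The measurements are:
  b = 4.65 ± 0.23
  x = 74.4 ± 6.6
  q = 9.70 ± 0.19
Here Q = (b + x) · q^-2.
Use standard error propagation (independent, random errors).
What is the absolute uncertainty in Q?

Let u = b + x = 79.1. δu = √(δb² + δx²) = √(0.0529 + 43.6) = 6.60, so δu/u = 0.0835.
Q is then a monomial in u, q:
δQ/Q = √((δu/u)² + (-2·δq/q)²) = √(0.00698 + 0.00153) = 0.0923
Q = 0.840, so δQ = 0.0923 × 0.840 = 0.0775.

0.0775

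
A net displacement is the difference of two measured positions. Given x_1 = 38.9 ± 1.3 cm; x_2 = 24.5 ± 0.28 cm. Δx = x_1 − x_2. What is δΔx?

1.33 cm

Δx is a linear combination, so absolute uncertainties add in quadrature:
  (δx_1)² = 1.69;  (δx_2)² = 0.0784
δΔx = √(1.77) = 1.33 cm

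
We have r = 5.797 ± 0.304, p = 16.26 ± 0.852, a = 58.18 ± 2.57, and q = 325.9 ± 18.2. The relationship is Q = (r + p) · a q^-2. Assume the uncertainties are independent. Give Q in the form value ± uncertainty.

Let u = r + p = 22.06. δu = √(δr² + δp²) = √(0.0924 + 0.726) = 0.905, so δu/u = 0.0410.
Q is then a monomial in u, a, q:
δQ/Q = √((δu/u)² + (1·δa/a)² + (-2·δq/q)²) = √(0.00168 + 0.00195 + 0.0125) = 0.127
Q = 0.01208, so δQ = 0.127 × 0.01208 = 0.00153.

0.01208 ± 0.00153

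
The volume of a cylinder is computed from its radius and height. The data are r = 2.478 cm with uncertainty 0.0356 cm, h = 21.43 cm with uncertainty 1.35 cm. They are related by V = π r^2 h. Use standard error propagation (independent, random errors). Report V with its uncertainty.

Each factor contributes (exponent × relative error)² to (δV/V)²:
  (2·δr/r)² = (2×0.0144)² = 0.000826;  (1·δh/h)² = (1×0.0630)² = 0.00397
δV/V = √(0.00479) = 0.0692
V = 413.4 cm^3, so δV = 0.0692 × 413.4 = 28.6 cm^3.

413.4 ± 28.6 cm^3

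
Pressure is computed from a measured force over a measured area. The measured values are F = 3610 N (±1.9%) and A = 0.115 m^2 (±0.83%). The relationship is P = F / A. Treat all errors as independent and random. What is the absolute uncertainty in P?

Since P is a product/quotient, work with relative uncertainties:
  (1·δF/F)² = (1×0.0190)² = 0.000361;  (-1·δA/A)² = (-1×0.00830)² = 6.89e-05
δP/P = √(0.000430) = 0.0207
P = 31400 Pa, so δP = 0.0207 × 31400 = 651 Pa.

651 Pa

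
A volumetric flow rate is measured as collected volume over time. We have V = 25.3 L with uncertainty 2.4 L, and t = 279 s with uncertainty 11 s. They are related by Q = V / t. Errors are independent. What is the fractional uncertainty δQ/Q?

0.103

Each factor contributes (exponent × relative error)² to (δQ/Q)²:
  (1·δV/V)² = (1×0.0949)² = 0.00900;  (-1·δt/t)² = (-1×0.0394)² = 0.00155
δQ/Q = √(0.0106) = 0.103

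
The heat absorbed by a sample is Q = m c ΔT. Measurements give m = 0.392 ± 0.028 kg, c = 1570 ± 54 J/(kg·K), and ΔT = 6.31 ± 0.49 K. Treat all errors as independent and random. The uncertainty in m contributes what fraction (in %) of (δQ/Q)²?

(δQ/Q)² = (1·δm/m)² + (1·δc/c)² + (1·δΔT/ΔT)²
  m term: (1×0.0714)² = 0.00510
  c term: (1×0.0344)² = 0.00118
  ΔT term: (1×0.0777)² = 0.00603
Total = 0.0123. Share from m = 0.00510/0.0123 = 0.414.

41.4%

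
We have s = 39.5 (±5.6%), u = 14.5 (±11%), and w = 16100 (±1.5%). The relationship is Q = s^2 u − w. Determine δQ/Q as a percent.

54.6%

Let p = s^2·u = 22600. δp/p = √((2·δs/s)² + (1·δu/u)²) = √(0.0125 + 0.0121) = 0.157, so δp = 3550.
Q = p − w: δQ = √(δp² + δw²) = √(1.26e+07 + 58300) = 3560
Q = 6520, so δQ/Q = 3560/6520 = 0.546.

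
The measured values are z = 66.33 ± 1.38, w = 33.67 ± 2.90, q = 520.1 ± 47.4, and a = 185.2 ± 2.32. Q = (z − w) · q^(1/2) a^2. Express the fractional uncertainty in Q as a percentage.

Let u = z − w = 32.66. δu = √(δz² + δw²) = √(1.90 + 8.41) = 3.21, so δu/u = 0.0983.
Q is then a monomial in u, q, a:
δQ/Q = √((δu/u)² + (½·δq/q)² + (2·δa/a)²) = √(0.00967 + 0.00208 + 0.000628) = 0.111

11.1%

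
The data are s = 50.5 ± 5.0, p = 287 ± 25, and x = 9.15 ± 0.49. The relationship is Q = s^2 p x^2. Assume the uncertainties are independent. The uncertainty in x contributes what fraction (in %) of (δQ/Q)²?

(δQ/Q)² = (2·δs/s)² + (1·δp/p)² + (2·δx/x)²
  s term: (2×0.0990)² = 0.0392
  p term: (1×0.0871)² = 0.00759
  x term: (2×0.0536)² = 0.0115
Total = 0.0583. Share from x = 0.0115/0.0583 = 0.197.

19.7%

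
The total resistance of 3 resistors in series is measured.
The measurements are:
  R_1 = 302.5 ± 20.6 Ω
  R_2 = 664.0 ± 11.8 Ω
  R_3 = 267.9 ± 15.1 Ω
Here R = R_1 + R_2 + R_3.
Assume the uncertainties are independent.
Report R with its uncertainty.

1234 ± 28.1 Ω

For a sum/difference, combine absolute errors in quadrature:
  (δR_1)² = 424;  (δR_2)² = 139;  (δR_3)² = 228
δR = √(792) = 28.1 Ω
R = 1234 Ω.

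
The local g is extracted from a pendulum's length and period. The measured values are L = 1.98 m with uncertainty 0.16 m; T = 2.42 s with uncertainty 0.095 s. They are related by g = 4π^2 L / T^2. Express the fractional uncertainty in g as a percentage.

11.3%

Products/powers → add relative errors in quadrature, weighted by exponent:
  (1·δL/L)² = (1×0.0808)² = 0.00653;  (-2·δT/T)² = (-2×0.0393)² = 0.00616
δg/g = √(0.0127) = 0.113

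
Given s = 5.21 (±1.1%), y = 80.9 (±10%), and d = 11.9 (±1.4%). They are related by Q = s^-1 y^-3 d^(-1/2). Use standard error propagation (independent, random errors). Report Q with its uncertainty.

Since Q is a product/quotient, work with relative uncertainties:
  (-1·δs/s)² = (-1×0.0110)² = 0.000121;  (-3·δy/y)² = (-3×0.100)² = 0.0900;  (−½·δd/d)² = (-0.5×0.0140)² = 4.9e-05
δQ/Q = √(0.0902) = 0.300
Q = 1.05e-07, so δQ = 0.300 × 1.05e-07 = 3.16e-08.

(1.05 ± 0.316) × 10^-7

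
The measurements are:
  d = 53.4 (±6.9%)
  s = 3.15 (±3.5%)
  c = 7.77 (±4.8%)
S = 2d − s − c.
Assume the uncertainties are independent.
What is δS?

Sums and differences: (δS)² = Σ (cᵢ δxᵢ)².
  (2·δd)² = 54.3;  (δs)² = 0.0122;  (δc)² = 0.139
δS = √(54.5) = 7.38

7.38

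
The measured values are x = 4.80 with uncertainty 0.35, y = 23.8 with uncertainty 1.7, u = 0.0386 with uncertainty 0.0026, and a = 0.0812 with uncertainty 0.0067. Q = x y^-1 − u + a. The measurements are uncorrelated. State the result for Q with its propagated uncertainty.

0.244 ± 0.0218

Let p = x·y^-1 = 0.202. δp/p = √((1·δx/x)² + (-1·δy/y)²) = √(0.00532 + 0.00510) = 0.102, so δp = 0.0206.
Q = p − u + a: δQ = √(δp² + δu² + δa²) = √(0.000424 + 6.76e-06 + 4.49e-05) = 0.0218
Q = 0.244.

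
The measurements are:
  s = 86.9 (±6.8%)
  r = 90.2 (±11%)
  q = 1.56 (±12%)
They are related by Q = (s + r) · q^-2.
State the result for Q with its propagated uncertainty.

72.8 ± 18.1

Let u = s + r = 177. δu = √(δs² + δr²) = √(34.9 + 98.4) = 11.5, so δu/u = 0.0652.
Q is then a monomial in u, q:
δQ/Q = √((δu/u)² + (-2·δq/q)²) = √(0.00425 + 0.0576) = 0.249
Q = 72.8, so δQ = 0.249 × 72.8 = 18.1.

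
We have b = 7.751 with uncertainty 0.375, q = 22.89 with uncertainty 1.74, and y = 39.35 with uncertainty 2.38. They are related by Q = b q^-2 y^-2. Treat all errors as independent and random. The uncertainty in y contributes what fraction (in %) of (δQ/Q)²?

(δQ/Q)² = (1·δb/b)² + (-2·δq/q)² + (-2·δy/y)²
  b term: (1×0.0484)² = 0.00234
  q term: (-2×0.0760)² = 0.0231
  y term: (-2×0.0605)² = 0.0146
Total = 0.0401. Share from y = 0.0146/0.0401 = 0.365.

36.5%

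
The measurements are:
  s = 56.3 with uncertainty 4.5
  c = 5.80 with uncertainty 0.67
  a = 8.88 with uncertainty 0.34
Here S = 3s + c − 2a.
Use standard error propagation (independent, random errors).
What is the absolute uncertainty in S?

13.5

For a sum/difference, combine absolute errors in quadrature:
  (3·δs)² = 182;  (δc)² = 0.449;  (2·δa)² = 0.462
δS = √(183) = 13.5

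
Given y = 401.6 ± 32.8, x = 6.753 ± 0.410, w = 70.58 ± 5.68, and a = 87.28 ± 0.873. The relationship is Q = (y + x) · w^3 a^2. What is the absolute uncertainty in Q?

Let u = y + x = 408.4. δu = √(δy² + δx²) = √(1080 + 0.168) = 32.8, so δu/u = 0.0803.
Q is then a monomial in u, w, a:
δQ/Q = √((δu/u)² + (3·δw/w)² + (2·δa/a)²) = √(0.00645 + 0.0583 + 0.000400) = 0.255
Q = 1.094e+12, so δQ = 0.255 × 1.094e+12 = 2.79e+11.

2.79e+11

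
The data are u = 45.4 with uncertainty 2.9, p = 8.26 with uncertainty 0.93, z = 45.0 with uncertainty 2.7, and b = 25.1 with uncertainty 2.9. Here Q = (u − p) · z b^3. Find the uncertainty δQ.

Let w = u − p = 37.1. δw = √(δu² + δp²) = √(8.41 + 0.865) = 3.05, so δw/w = 0.0820.
Q is then a monomial in w, z, b:
δQ/Q = √((δw/w)² + (1·δz/z)² + (3·δb/b)²) = √(0.00672 + 0.00360 + 0.120) = 0.361
Q = 2.64e+07, so δQ = 0.361 × 2.64e+07 = 9.55e+06.

9.55e+06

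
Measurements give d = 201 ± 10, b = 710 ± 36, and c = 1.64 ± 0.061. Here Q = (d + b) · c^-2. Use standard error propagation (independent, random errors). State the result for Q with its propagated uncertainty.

Let u = d + b = 911. δu = √(δd² + δb²) = √(100 + 1300) = 37.4, so δu/u = 0.0410.
Q is then a monomial in u, c:
δQ/Q = √((δu/u)² + (-2·δc/c)²) = √(0.00168 + 0.00553) = 0.0849
Q = 339, so δQ = 0.0849 × 339 = 28.8.

339 ± 28.8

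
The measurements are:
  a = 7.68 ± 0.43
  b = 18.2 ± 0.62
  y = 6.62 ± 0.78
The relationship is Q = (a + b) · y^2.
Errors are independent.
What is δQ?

269

Let u = a + b = 25.9. δu = √(δa² + δb²) = √(0.185 + 0.384) = 0.755, so δu/u = 0.0292.
Q is then a monomial in u, y:
δQ/Q = √((δu/u)² + (2·δy/y)²) = √(0.000850 + 0.0555) = 0.237
Q = 1130, so δQ = 0.237 × 1130 = 269.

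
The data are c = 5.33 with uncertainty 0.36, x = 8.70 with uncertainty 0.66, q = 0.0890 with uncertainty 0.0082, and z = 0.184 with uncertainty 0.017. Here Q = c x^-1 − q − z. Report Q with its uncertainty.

0.340 ± 0.0650

Let p = c·x^-1 = 0.613. δp/p = √((1·δc/c)² + (-1·δx/x)²) = √(0.00456 + 0.00576) = 0.102, so δp = 0.0622.
Q = p − q − z: δQ = √(δp² + δq² + δz²) = √(0.00387 + 6.72e-05 + 0.000289) = 0.0650
Q = 0.340.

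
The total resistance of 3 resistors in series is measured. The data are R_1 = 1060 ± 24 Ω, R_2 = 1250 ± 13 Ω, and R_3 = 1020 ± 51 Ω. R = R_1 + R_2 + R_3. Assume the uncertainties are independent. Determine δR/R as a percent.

R is a linear combination, so absolute uncertainties add in quadrature:
  (δR_1)² = 576;  (δR_2)² = 169;  (δR_3)² = 2600
δR = √(3350) = 57.8 Ω
R = 3330 Ω, so δR/R = 57.8/3330 = 0.0174.

1.74%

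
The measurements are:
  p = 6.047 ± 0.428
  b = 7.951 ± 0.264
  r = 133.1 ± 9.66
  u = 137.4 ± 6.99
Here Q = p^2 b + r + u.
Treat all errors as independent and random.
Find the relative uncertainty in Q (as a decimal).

0.0783

Let w = p^2·b = 290.7. δw/w = √((2·δp/p)² + (1·δb/b)²) = √(0.0200 + 0.00110) = 0.145, so δw = 42.3.
Q = w + r + u: δQ = √(δw² + δr² + δu²) = √(1790 + 93.3 + 48.9) = 43.9
Q = 561.2, so δQ/Q = 43.9/561.2 = 0.0783.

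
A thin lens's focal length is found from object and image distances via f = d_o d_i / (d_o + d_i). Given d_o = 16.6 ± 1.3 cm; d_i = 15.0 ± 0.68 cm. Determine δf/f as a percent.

4.41%

∂f/∂d_o = (d_i/(d_o+d_i))² = 0.225;  ∂f/∂d_i = (d_o/(d_o+d_i))² = 0.276
δf = √((∂f/∂d_o · δd_o)² + (∂f/∂d_i · δd_i)²) = √(0.0858 + 0.0352) = 0.348 cm
f = 7.88 cm, so δf/f = 0.348/7.88 = 0.0441.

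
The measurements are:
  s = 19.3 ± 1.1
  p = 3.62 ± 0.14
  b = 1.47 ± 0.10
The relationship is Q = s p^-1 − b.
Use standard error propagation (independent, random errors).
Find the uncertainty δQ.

Let w = s·p^-1 = 5.33. δw/w = √((1·δs/s)² + (-1·δp/p)²) = √(0.00325 + 0.00150) = 0.0689, so δw = 0.367.
Q = w − b: δQ = √(δw² + δb²) = √(0.135 + 0.0100) = 0.381

0.381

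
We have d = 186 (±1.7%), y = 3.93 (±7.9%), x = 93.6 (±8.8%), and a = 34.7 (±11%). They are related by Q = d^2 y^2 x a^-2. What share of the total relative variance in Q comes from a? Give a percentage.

(δQ/Q)² = (2·δd/d)² + (2·δy/y)² + (1·δx/x)² + (-2·δa/a)²
  d term: (2×0.0170)² = 0.00116
  y term: (2×0.0790)² = 0.0250
  x term: (1×0.0880)² = 0.00774
  a term: (-2×0.110)² = 0.0484
Total = 0.0823. Share from a = 0.0484/0.0823 = 0.588.

58.8%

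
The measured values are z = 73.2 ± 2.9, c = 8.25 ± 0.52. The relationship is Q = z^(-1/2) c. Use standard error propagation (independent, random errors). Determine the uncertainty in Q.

Q is a product of powers, so relative uncertainties combine in quadrature:
  (−½·δz/z)² = (-0.5×0.0396)² = 0.000392;  (1·δc/c)² = (1×0.0630)² = 0.00397
δQ/Q = √(0.00437) = 0.0661
Q = 0.964, so δQ = 0.0661 × 0.964 = 0.0637.

0.0637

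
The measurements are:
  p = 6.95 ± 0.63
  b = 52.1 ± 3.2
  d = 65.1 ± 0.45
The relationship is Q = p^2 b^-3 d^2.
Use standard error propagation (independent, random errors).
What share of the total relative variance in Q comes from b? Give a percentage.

(δQ/Q)² = (2·δp/p)² + (-3·δb/b)² + (2·δd/d)²
  p term: (2×0.0906)² = 0.0329
  b term: (-3×0.0614)² = 0.0340
  d term: (2×0.00691)² = 0.000191
Total = 0.0670. Share from b = 0.0340/0.0670 = 0.507.

50.7%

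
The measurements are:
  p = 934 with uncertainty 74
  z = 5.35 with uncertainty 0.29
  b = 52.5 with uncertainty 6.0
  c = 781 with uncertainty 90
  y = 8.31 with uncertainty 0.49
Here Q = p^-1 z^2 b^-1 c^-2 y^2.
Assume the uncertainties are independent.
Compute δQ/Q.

0.313

Q is a product of powers, so relative uncertainties combine in quadrature:
  (-1·δp/p)² = (-1×0.0792)² = 0.00628;  (2·δz/z)² = (2×0.0542)² = 0.0118;  (-1·δb/b)² = (-1×0.114)² = 0.0131;  (-2·δc/c)² = (-2×0.115)² = 0.0531;  (2·δy/y)² = (2×0.0590)² = 0.0139
δQ/Q = √(0.0981) = 0.313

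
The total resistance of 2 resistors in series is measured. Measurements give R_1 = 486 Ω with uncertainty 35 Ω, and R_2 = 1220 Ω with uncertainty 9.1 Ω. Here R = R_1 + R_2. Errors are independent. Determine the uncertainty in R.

36.2 Ω

R is a linear combination, so absolute uncertainties add in quadrature:
  (δR_1)² = 1220;  (δR_2)² = 82.8
δR = √(1310) = 36.2 Ω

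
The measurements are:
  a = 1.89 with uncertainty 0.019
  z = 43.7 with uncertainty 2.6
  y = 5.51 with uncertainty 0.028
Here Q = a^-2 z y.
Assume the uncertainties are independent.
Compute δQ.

4.25

Relative error in a monomial: (δQ/Q)² = Σ (nᵢ · δxᵢ/xᵢ)².
  (-2·δa/a)² = (-2×0.0101)² = 0.000404;  (1·δz/z)² = (1×0.0595)² = 0.00354;  (1·δy/y)² = (1×0.00508)² = 2.58e-05
δQ/Q = √(0.00397) = 0.0630
Q = 67.4, so δQ = 0.0630 × 67.4 = 4.25.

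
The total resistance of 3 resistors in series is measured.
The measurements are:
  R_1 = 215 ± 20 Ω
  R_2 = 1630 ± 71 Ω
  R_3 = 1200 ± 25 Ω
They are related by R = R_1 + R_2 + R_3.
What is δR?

R is a linear combination, so absolute uncertainties add in quadrature:
  (δR_1)² = 400;  (δR_2)² = 5040;  (δR_3)² = 625
δR = √(6070) = 77.9 Ω

77.9 Ω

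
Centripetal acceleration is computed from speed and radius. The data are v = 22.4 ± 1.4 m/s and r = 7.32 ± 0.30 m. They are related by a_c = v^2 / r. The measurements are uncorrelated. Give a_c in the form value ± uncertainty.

Products/powers → add relative errors in quadrature, weighted by exponent:
  (2·δv/v)² = (2×0.0625)² = 0.0156;  (-1·δr/r)² = (-1×0.0410)² = 0.00168
δa_c/a_c = √(0.0173) = 0.132
a_c = 68.5 m/s^2, so δa_c = 0.132 × 68.5 = 9.02 m/s^2.

68.5 ± 9.02 m/s^2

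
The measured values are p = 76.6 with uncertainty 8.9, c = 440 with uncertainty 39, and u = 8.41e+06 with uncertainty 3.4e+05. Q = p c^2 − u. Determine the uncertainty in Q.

3.16e+06

Let w = p·c^2 = 1.48e+07. δw/w = √((1·δp/p)² + (2·δc/c)²) = √(0.0135 + 0.0314) = 0.212, so δw = 3.14e+06.
Q = w − u: δQ = √(δw² + δu²) = √(9.88e+12 + 1.16e+11) = 3.16e+06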